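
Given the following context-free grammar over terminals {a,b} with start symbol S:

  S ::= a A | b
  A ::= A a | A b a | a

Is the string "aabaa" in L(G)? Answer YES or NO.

CNF form of G:
  S -> T0 A | b
  A -> A T0 | A X2 | a
  T0 -> a
  T1 -> b
  X2 -> T1 T0

CYK table (by increasing span):
  cell(0,0) a: {A,T0}  orig:{A}
  cell(1,1) a: {A,T0}  orig:{A}
  cell(2,2) b: {S,T1}  orig:{S}
  cell(3,3) a: {A,T0}  orig:{A}
  cell(4,4) a: {A,T0}  orig:{A}
  cell(0,1) aa: {A,S}
  cell(1,2) ab: ∅
  cell(2,3) ba: {X2}  orig:{}
  cell(3,4) aa: {A,S}
  cell(0,2) aab: ∅
  cell(1,3) aba: {A}
  cell(2,4) baa: ∅
  cell(0,3) aaba: {A,S}
  cell(1,4) abaa: {A}
  cell(0,4) aabaa: {A,S}

S ∈ T[0,4] ⇒ YES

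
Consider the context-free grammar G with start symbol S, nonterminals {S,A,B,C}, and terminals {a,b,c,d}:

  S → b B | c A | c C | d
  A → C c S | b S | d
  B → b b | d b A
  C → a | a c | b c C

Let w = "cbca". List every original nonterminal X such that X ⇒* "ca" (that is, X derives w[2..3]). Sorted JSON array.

Convert to CNF:
  S -> T0 A | T0 C | T1 B | d
  A -> C X4 | T1 S | d
  B -> T1 T1 | T2 X5
  C -> T1 X6 | T3 T0 | a
  T0 -> c
  T1 -> b
  T2 -> d
  T3 -> a
  X4 -> T0 S
  X5 -> T1 A
  X6 -> T0 C

CYK fill, restricted to cells inside w[2..3]:
  [2..2]={T0}  "c"  orig:{}
  [3..3]={C,T3}  "a"  orig:{C}
  [2..3]={S,X6}  "ca"  orig:{S}

Original NTs in T[2,3] deriving "ca": ["S"]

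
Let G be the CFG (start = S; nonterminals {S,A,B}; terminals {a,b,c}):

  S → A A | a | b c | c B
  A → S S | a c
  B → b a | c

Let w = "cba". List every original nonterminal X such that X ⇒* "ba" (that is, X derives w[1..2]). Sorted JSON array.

CNF form of G:
  S -> A A | T1 B | T2 T1 | a
  A -> S S | T0 T1
  B -> T2 T0 | c
  T0 -> a
  T1 -> c
  T2 -> b

CYK fill (cells [i..j] with 1 ≤ i ≤ j ≤ 2 only):
  T[1,1] 'b' = {T2}  orig:{}
  T[2,2] 'a' = {S,T0}  orig:{S}
  T[1,2] 'ba' = {B}

Original NTs in T[1,2] deriving "ba": ["B"]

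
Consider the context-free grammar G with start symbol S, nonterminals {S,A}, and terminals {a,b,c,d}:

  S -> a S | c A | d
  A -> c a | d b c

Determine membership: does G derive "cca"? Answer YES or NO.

CNF form of G:
  S -> T0 A | T1 S | d
  A -> T0 T1 | T2 X4
  T0 -> c
  T1 -> a
  T2 -> d
  T3 -> b
  X4 -> T3 T0

CYK fill:
  [0..0]={T0}  "c"  orig:{}
  [1..1]={T0}  "c"  orig:{}
  [2..2]={T1}  "a"  orig:{}
  [0..1]=∅  "cc"
  [1..2]={A}  "ca"
  [0..2]={S}  "cca"

S ∈ T[0,2] ⇒ YES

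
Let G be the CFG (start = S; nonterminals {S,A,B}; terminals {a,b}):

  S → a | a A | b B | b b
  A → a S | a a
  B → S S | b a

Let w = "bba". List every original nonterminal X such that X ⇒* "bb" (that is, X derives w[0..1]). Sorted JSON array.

Convert to CNF:
  S -> T0 A | T1 B | T1 T1 | a
  A -> T0 S | T0 T0
  B -> S S | T1 T0
  T0 -> a
  T1 -> b

CYK fill, restricted to cells inside w[0..1]:
  cell(0,0) b: {T1}  orig:{}
  cell(1,1) b: {T1}  orig:{}
  cell(0,1) bb: {S}

Original NTs in T[0,1] deriving "bb": ["S"]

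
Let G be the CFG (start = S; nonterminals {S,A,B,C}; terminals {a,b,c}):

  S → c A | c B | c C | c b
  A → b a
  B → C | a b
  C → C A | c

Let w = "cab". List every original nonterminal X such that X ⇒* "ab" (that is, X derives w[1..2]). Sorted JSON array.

Convert to CNF:
  S -> T2 A | T2 B | T2 C | T2 T0
  A -> T0 T1
  B -> C A | T1 T0 | c
  C -> C A | c
  T0 -> b
  T1 -> a
  T2 -> c

CYK table (by increasing span) — only the sub-triangle for w[1..2]:
  [1..1]={T1}  "a"  orig:{}
  [2..2]={T0}  "b"  orig:{}
  [1..2]={B}  "ab"

Original NTs in T[1,2] deriving "ab": ["B"]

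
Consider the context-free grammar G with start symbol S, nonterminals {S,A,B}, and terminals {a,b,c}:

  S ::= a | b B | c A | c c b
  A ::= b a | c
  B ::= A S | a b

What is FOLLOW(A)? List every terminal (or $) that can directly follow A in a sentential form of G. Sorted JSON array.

Compute FIRST by fixpoint:
pass 1:
  A via A→b a: +{b}
  A via A→c: +{c}
  B via B→A S: +{b,c}
  B via B→a b: +{a}
  S via S→a: +{a}
  S via S→b B: +{b}
  S via S→c A: +{c}
  S: {a,b,c}  A: {b,c}  B: {a,b,c}
pass 2: (stable)
  S: {a,b,c}  A: {b,c}  B: {a,b,c}

Compute FOLLOW by fixpoint:
seed FOLLOW(S) with $
pass 1:
  B→A S: FOLLOW(A) ⊇ FIRST(S) = {a,b,c}; new: +{a,b,c}
  S→b B: FOLLOW(B) ⊇ FOLLOW(S) ⊇ {$}; new: +{$}
  S→c A: FOLLOW(A) ⊇ FOLLOW(S) ⊇ {$}; new: +{$}
  FOLLOW(S)={$}  FOLLOW(A)={$,a,b,c}  FOLLOW(B)={$}
pass 2: — fixpoint
  FOLLOW(S)={$}  FOLLOW(A)={$,a,b,c}  FOLLOW(B)={$}

FOLLOW(A) = ["$", "a", "b", "c"]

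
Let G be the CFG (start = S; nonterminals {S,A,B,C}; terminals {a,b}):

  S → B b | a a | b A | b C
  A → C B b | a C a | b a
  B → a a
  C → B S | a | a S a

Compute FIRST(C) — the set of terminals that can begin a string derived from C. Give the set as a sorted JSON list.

Compute FIRST by fixpoint:
iter 1:
  A via A→a C a: +{a}
  A via A→b a: +{b}
  B via B→a a: +{a}
  C via C→B S: +{a}
  S via S→B b: +{a}
  S via S→b A: +{b}
  S: {a,b}  A: {a,b}  B: {a}  C: {a}
iter 2: — fixpoint
  S: {a,b}  A: {a,b}  B: {a}  C: {a}

FIRST(C) = ["a"]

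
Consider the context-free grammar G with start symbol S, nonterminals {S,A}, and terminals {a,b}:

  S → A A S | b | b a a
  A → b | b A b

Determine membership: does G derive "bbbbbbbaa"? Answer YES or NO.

Convert to CNF:
  S -> A X3 | T0 X4 | b
  A -> T0 X2 | b
  T0 -> b
  T1 -> a
  X2 -> A T0
  X3 -> A S
  X4 -> T1 T1

Fill CYK table bottom-up:
  cell(0,0) b: {A,S,T0}  orig:{A,S}
  cell(1,1) b: {A,S,T0}  orig:{A,S}
  cell(2,2) b: {A,S,T0}  orig:{A,S}
  cell(3,3) b: {A,S,T0}  orig:{A,S}
  cell(4,4) b: {A,S,T0}  orig:{A,S}
  cell(5,5) b: {A,S,T0}  orig:{A,S}
  cell(6,6) b: {A,S,T0}  orig:{A,S}
  cell(7,7) a: {T1}  orig:{}
  cell(8,8) a: {T1}  orig:{}
  cell(0,1) bb: {X2,X3}  orig:{}
  cell(1,2) bb: {X2,X3}  orig:{}
  cell(2,3) bb: {X2,X3}  orig:{}
  cell(3,4) bb: {X2,X3}  orig:{}
  cell(4,5) bb: {X2,X3}  orig:{}
  cell(5,6) bb: {X2,X3}  orig:{}
  cell(6,7) ba: ∅
  cell(7,8) aa: {X4}  orig:{}
  cell(0,2) bbb: {A,S}
  cell(1,3) bbb: {A,S}
  cell(2,4) bbb: {A,S}
  cell(3,5) bbb: {A,S}
  cell(4,6) bbb: {A,S}
  cell(5,7) bba: ∅
  cell(6,8) baa: {S}
  cell(0,3) bbbb: {X2,X3}  orig:{}
  cell(1,4) bbbb: {X2,X3}  orig:{}
  cell(2,5) bbbb: {X2,X3}  orig:{}
  cell(3,6) bbbb: {X2,X3}  orig:{}
  cell(4,7) bbba: ∅
  cell(5,8) bbaa: {X3}  orig:{}
  cell(0,4) bbbbb: {A,S}
  cell(1,5) bbbbb: {A,S}
  cell(2,6) bbbbb: {A,S}
  cell(3,7) bbbba: ∅
  cell(4,8) bbbaa: {S}
  cell(0,5) bbbbbb: {X2,X3}  orig:{}
  cell(1,6) bbbbbb: {X2,X3}  orig:{}
  cell(2,7) bbbbba: ∅
  cell(3,8) bbbbaa: {X3}  orig:{}
  cell(0,6) bbbbbbb: {A,S}
  cell(1,7) bbbbbba: ∅
  cell(2,8) bbbbbaa: {S}
  cell(0,7) bbbbbbba: ∅
  cell(1,8) bbbbbbaa: {X3}  orig:{}
  cell(0,8) bbbbbbbaa: {S}

S ∈ T[0,8] ⇒ YES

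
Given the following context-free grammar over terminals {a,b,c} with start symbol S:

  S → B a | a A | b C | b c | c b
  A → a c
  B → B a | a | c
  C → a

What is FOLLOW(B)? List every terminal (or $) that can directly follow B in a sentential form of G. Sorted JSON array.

FIRST sets, iterate to fixpoint:
round 1:
  A via A→a c: +{a}
  B via B→a: +{a}
  B via B→c: +{c}
  C via C→a: +{a}
  S via S→B a: +{a,c}
  S via S→b C: +{b}
  FIRST(S)={a,b,c}  FIRST(A)={a}  FIRST(B)={a,c}  FIRST(C)={a}
round 2: done
  FIRST(S)={a,b,c}  FIRST(A)={a}  FIRST(B)={a,c}  FIRST(C)={a}

FOLLOW sets:
seed FOLLOW(S) with $
pass 1:
  B→B a: FOLLOW(B) ⊇ FIRST(a) = {a}; new: +{a}
  S→a A: FOLLOW(A) ⊇ FOLLOW(S) ⊇ {$}; new: +{$}
  S→b C: FOLLOW(C) ⊇ FOLLOW(S) ⊇ {$}; new: +{$}
  FOLLOW[S]={$}  FOLLOW[A]={$}  FOLLOW[B]={a}  FOLLOW[C]={$}
pass 2: (stable)
  FOLLOW[S]={$}  FOLLOW[A]={$}  FOLLOW[B]={a}  FOLLOW[C]={$}

FOLLOW(B) = ["a"]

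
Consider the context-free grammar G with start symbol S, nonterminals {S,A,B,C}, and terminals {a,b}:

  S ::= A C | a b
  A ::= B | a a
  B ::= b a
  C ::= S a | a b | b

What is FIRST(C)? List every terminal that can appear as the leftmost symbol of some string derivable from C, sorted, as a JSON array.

Compute FIRST by fixpoint:
pass 1:
  A via A→a a: +{a}
  B via B→b a: +{b}
  C via C→a b: +{a}
  C via C→b: +{b}
  S via S→A C: +{a}
  FIRST[S]={a}  FIRST[A]={a}  FIRST[B]={b}  FIRST[C]={a,b}
pass 2:
  A via A→B: +{b}
  S via S→A C: +{b}
  FIRST[S]={a,b}  FIRST[A]={a,b}  FIRST[B]={b}  FIRST[C]={a,b}
pass 3: done
  FIRST[S]={a,b}  FIRST[A]={a,b}  FIRST[B]={b}  FIRST[C]={a,b}

FIRST(C) = ["a", "b"]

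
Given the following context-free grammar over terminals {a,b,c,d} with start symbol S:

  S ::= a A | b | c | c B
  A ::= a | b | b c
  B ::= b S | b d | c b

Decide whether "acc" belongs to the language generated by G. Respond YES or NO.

CNF form of G:
  S -> T1 B | T3 A | b | c
  A -> T0 T1 | a | b
  B -> T0 S | T0 T2 | T1 T0
  T0 -> b
  T1 -> c
  T2 -> d
  T3 -> a

CYK fill:
  cell(0,0) a: {A,T3}  orig:{A}
  cell(1,1) c: {S,T1}  orig:{S}
  cell(2,2) c: {S,T1}  orig:{S}
  cell(0,1) ac: ∅
  cell(1,2) cc: ∅
  cell(0,2) acc: ∅

S ∉ T[0,2] ⇒ NO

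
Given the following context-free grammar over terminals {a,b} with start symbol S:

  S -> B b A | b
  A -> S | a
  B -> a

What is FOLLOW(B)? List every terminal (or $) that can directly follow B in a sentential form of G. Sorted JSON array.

FIRST iteration:
[1]
  A via A→a: +{a}
  B via B→a: +{a}
  S via S→B b A: +{a}
  S via S→b: +{b}
  FIRST(S)={a,b}  FIRST(A)={a}  FIRST(B)={a}
[2]
  A via A→S: +{b}
  FIRST(S)={a,b}  FIRST(A)={a,b}  FIRST(B)={a}
[3] (stable)
  FIRST(S)={a,b}  FIRST(A)={a,b}  FIRST(B)={a}

FOLLOW iteration:
seed FOLLOW(S) with $
iter 1:
  S→B b A: FOLLOW(B) ⊇ FIRST(b) = {b}; new: +{b}
  S→B b A: FOLLOW(A) ⊇ FOLLOW(S) ⊇ {$}; new: +{$}
  FOLLOW[S]={$}  FOLLOW[A]={$}  FOLLOW[B]={b}
iter 2: — fixpoint
  FOLLOW[S]={$}  FOLLOW[A]={$}  FOLLOW[B]={b}

FOLLOW(B) = ["b"]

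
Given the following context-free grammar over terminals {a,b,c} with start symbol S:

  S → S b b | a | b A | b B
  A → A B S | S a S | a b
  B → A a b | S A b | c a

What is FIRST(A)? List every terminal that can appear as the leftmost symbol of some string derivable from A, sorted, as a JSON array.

FIRST sets, iterate to fixpoint:
iter 1:
  A via A→a b: +{a}
  B via B→A a b: +{a}
  B via B→c a: +{c}
  S via S→a: +{a}
  S via S→b A: +{b}
  FIRST(S)={a,b}  FIRST(A)={a}  FIRST(B)={a,c}
iter 2:
  A via A→S a S: +{b}
  B via B→A a b: +{b}
  FIRST(S)={a,b}  FIRST(A)={a,b}  FIRST(B)={a,b,c}
iter 3: done
  FIRST(S)={a,b}  FIRST(A)={a,b}  FIRST(B)={a,b,c}

FIRST(A) = ["a", "b"]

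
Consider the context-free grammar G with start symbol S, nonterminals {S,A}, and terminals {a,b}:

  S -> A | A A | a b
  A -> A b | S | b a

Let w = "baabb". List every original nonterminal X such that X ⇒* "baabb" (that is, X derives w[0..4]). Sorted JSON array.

Convert to CNF:
  S -> A A | A T0 | T0 T1 | T1 T0
  A -> A A | A T0 | T0 T1 | T1 T0
  T0 -> b
  T1 -> a

CYK fill — only the sub-triangle for w[0..4]:
  [0..0]={T0}  "b"  orig:{}
  [1..1]={T1}  "a"  orig:{}
  [2..2]={T1}  "a"  orig:{}
  [3..3]={T0}  "b"  orig:{}
  [4..4]={T0}  "b"  orig:{}
  [0..1]={A,S}  "ba"
  [1..2]=∅  "aa"
  [2..3]={A,S}  "ab"
  [3..4]=∅  "bb"
  [0..2]=∅  "baa"
  [1..3]=∅  "aab"
  [2..4]={A,S}  "abb"
  [0..3]={A,S}  "baab"
  [1..4]=∅  "aabb"
  [0..4]={A,S}  "baabb"

Original NTs in T[0,4] deriving "baabb": ["A", "S"]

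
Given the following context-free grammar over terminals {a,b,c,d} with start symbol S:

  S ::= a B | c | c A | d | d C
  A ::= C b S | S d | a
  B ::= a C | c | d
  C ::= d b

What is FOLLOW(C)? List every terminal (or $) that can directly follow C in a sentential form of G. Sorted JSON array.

Compute FIRST by fixpoint:
pass 1:
  A via A→a: +{a}
  B via B→a C: +{a}
  B via B→c: +{c}
  B via B→d: +{d}
  C via C→d b: +{d}
  S via S→a B: +{a}
  S via S→c: +{c}
  S via S→d: +{d}
  FIRST(S)={a,c,d}  FIRST(A)={a}  FIRST(B)={a,c,d}  FIRST(C)={d}
pass 2:
  A via A→C b S: +{d}
  A via A→S d: +{c}
  FIRST(S)={a,c,d}  FIRST(A)={a,c,d}  FIRST(B)={a,c,d}  FIRST(C)={d}
pass 3: — fixpoint
  FIRST(S)={a,c,d}  FIRST(A)={a,c,d}  FIRST(B)={a,c,d}  FIRST(C)={d}

FOLLOW sets:
FOLLOW(S) := {$}
pass 1:
  A→C b S: FOLLOW(C) ⊇ FIRST(b) = {b}; new: +{b}
  A→S d: FOLLOW(S) ⊇ FIRST(d) = {d}; new: +{d}
  S→a B: FOLLOW(B) ⊇ FOLLOW(S) ⊇ {$,d}; new: +{$,d}
  S→c A: FOLLOW(A) ⊇ FOLLOW(S) ⊇ {$,d}; new: +{$,d}
  S→d C: FOLLOW(C) ⊇ FOLLOW(S) ⊇ {$,d}; new: +{$,d}
  FOLLOW(S)={$,d}  FOLLOW(A)={$,d}  FOLLOW(B)={$,d}  FOLLOW(C)={$,b,d}
pass 2: — fixpoint
  FOLLOW(S)={$,d}  FOLLOW(A)={$,d}  FOLLOW(B)={$,d}  FOLLOW(C)={$,b,d}

FOLLOW(C) = ["$", "b", "d"]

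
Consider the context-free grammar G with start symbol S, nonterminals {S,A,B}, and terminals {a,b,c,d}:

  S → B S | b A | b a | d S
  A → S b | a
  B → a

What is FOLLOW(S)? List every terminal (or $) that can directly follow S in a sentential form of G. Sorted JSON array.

Compute FIRST by fixpoint:
round 1:
  A via A→a: +{a}
  B via B→a: +{a}
  S via S→B S: +{a}
  S via S→b A: +{b}
  S via S→d S: +{d}
  S: {a,b,d}  A: {a}  B: {a}
round 2:
  A via A→S b: +{b,d}
  S: {a,b,d}  A: {a,b,d}  B: {a}
round 3: (no change)
  S: {a,b,d}  A: {a,b,d}  B: {a}

FOLLOW sets:
FOLLOW(S) := {$}
[1]
  A→S b: FOLLOW(S) ⊇ FIRST(b) = {b}; new: +{b}
  S→B S: FOLLOW(B) ⊇ FIRST(S) = {a,b,d}; new: +{a,b,d}
  S→b A: FOLLOW(A) ⊇ FOLLOW(S) ⊇ {$,b}; new: +{$,b}
  S: {$,b}  A: {$,b}  B: {a,b,d}
[2] done
  S: {$,b}  A: {$,b}  B: {a,b,d}

FOLLOW(S) = ["$", "b"]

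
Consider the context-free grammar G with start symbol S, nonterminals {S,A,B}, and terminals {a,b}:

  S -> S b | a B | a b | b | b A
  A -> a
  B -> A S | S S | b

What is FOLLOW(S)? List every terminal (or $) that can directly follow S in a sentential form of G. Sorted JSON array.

FIRST sets, iterate to fixpoint:
pass 1:
  A via A→a: +{a}
  B via B→A S: +{a}
  B via B→b: +{b}
  S via S→a B: +{a}
  S via S→b: +{b}
  FIRST[S]={a,b}  FIRST[A]={a}  FIRST[B]={a,b}
pass 2: (stable)
  FIRST[S]={a,b}  FIRST[A]={a}  FIRST[B]={a,b}

FOLLOW iteration:
initialize: $ ∈ FOLLOW(S)
iter 1:
  B→A S: FOLLOW(A) ⊇ FIRST(S) = {a,b}; new: +{a,b}
  B→S S: FOLLOW(S) ⊇ FIRST(S) = {a,b}; new: +{a,b}
  S→a B: FOLLOW(B) ⊇ FOLLOW(S) ⊇ {$,a,b}; new: +{$,a,b}
  S→b A: FOLLOW(A) ⊇ FOLLOW(S) ⊇ {$,a,b}; new: +{$}
  FOLLOW[S]={$,a,b}  FOLLOW[A]={$,a,b}  FOLLOW[B]={$,a,b}
iter 2: done
  FOLLOW[S]={$,a,b}  FOLLOW[A]={$,a,b}  FOLLOW[B]={$,a,b}

FOLLOW(S) = ["$", "a", "b"]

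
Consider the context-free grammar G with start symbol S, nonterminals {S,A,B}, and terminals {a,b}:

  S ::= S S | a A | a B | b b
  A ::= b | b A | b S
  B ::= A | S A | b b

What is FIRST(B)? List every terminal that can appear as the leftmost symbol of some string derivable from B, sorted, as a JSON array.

FIRST iteration:
[1]
  A via A→b: +{b}
  B via B→A: +{b}
  S via S→a A: +{a}
  S via S→b b: +{b}
  FIRST(S)={a,b}  FIRST(A)={b}  FIRST(B)={b}
[2]
  B via B→S A: +{a}
  FIRST(S)={a,b}  FIRST(A)={b}  FIRST(B)={a,b}
[3] (no change)
  FIRST(S)={a,b}  FIRST(A)={b}  FIRST(B)={a,b}

FIRST(B) = ["a", "b"]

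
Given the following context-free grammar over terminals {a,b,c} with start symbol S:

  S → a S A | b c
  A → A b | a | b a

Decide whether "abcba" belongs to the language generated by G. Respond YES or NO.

Convert to CNF:
  S -> T0 T2 | T1 X3
  A -> A T0 | T0 T1 | a
  T0 -> b
  T1 -> a
  T2 -> c
  X3 -> S A

CYK table (by increasing span):
  T[0,0] 'a' = {A,T1}  orig:{A}
  T[1,1] 'b' = {T0}  orig:{}
  T[2,2] 'c' = {T2}  orig:{}
  T[3,3] 'b' = {T0}  orig:{}
  T[4,4] 'a' = {A,T1}  orig:{A}
  T[0,1] 'ab' = {A}
  T[1,2] 'bc' = {S}
  T[2,3] 'cb' = ∅
  T[3,4] 'ba' = {A}
  T[0,2] 'abc' = ∅
  T[1,3] 'bcb' = ∅
  T[2,4] 'cba' = ∅
  T[0,3] 'abcb' = ∅
  T[1,4] 'bcba' = {X3}  orig:{}
  T[0,4] 'abcba' = {S}

S ∈ T[0,4] ⇒ YES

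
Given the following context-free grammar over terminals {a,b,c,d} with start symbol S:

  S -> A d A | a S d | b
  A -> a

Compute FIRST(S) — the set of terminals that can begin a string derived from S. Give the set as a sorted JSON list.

FIRST sets, iterate to fixpoint:
round 1:
  A via A→a: +{a}
  S via S→A d A: +{a}
  S via S→b: +{b}
  S: {a,b}  A: {a}
round 2: (no change)
  S: {a,b}  A: {a}

FIRST(S) = ["a", "b"]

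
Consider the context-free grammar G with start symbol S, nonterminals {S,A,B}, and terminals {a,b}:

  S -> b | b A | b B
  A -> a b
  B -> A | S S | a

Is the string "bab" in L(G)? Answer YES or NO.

CNF form of G:
  S -> T1 A | T1 B | b
  A -> T0 T1
  B -> S S | T0 T1 | a
  T0 -> a
  T1 -> b

Fill CYK table bottom-up:
  [0..0]={S,T1}  "b"  orig:{S}
  [1..1]={B,T0}  "a"  orig:{B}
  [2..2]={S,T1}  "b"  orig:{S}
  [0..1]={S}  "ba"
  [1..2]={A,B}  "ab"
  [0..2]={B,S}  "bab"

S ∈ T[0,2] ⇒ YES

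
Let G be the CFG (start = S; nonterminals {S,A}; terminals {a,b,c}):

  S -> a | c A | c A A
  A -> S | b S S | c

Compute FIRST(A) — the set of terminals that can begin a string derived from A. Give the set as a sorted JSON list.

Compute FIRST by fixpoint:
iter 1:
  A via A→b S S: +{b}
  A via A→c: +{c}
  S via S→a: +{a}
  S via S→c A: +{c}
  FIRST(S)={a,c}  FIRST(A)={b,c}
iter 2:
  A via A→S: +{a}
  FIRST(S)={a,c}  FIRST(A)={a,b,c}
iter 3: (stable)
  FIRST(S)={a,c}  FIRST(A)={a,b,c}

FIRST(A) = ["a", "b", "c"]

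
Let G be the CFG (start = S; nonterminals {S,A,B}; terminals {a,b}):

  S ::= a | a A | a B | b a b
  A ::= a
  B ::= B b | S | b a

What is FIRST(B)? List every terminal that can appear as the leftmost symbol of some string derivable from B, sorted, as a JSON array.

FIRST sets, iterate to fixpoint:
pass 1:
  A via A→a: +{a}
  B via B→b a: +{b}
  S via S→a: +{a}
  S via S→b a b: +{b}
  FIRST(S)={a,b}  FIRST(A)={a}  FIRST(B)={b}
pass 2:
  B via B→S: +{a}
  FIRST(S)={a,b}  FIRST(A)={a}  FIRST(B)={a,b}
pass 3: (no change)
  FIRST(S)={a,b}  FIRST(A)={a}  FIRST(B)={a,b}

FIRST(B) = ["a", "b"]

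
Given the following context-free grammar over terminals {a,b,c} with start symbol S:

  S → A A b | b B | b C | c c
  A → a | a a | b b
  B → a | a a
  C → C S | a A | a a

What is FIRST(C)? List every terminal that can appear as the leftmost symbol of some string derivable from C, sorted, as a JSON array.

FIRST sets, iterate to fixpoint:
round 1:
  A via A→a: +{a}
  A via A→b b: +{b}
  B via B→a: +{a}
  C via C→a A: +{a}
  S via S→A A b: +{a,b}
  S via S→c c: +{c}
  S: {a,b,c}  A: {a,b}  B: {a}  C: {a}
round 2: done
  S: {a,b,c}  A: {a,b}  B: {a}  C: {a}

FIRST(C) = ["a"]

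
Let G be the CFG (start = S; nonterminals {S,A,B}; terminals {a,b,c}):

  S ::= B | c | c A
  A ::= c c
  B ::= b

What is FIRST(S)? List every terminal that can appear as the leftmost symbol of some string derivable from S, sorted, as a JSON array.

FIRST iteration:
[1]
  A via A→c c: +{c}
  B via B→b: +{b}
  S via S→B: +{b}
  S via S→c: +{c}
  FIRST[S]={b,c}  FIRST[A]={c}  FIRST[B]={b}
[2] (stable)
  FIRST[S]={b,c}  FIRST[A]={c}  FIRST[B]={b}

FIRST(S) = ["b", "c"]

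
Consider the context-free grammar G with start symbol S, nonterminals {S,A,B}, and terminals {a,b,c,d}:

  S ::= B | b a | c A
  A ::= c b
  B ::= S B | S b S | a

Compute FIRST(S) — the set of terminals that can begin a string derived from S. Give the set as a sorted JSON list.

Compute FIRST by fixpoint:
[1]
  A via A→c b: +{c}
  B via B→a: +{a}
  S via S→B: +{a}
  S via S→b a: +{b}
  S via S→c A: +{c}
  S: {a,b,c}  A: {c}  B: {a}
[2]
  B via B→S B: +{b,c}
  S: {a,b,c}  A: {c}  B: {a,b,c}
[3] — fixpoint
  S: {a,b,c}  A: {c}  B: {a,b,c}

FIRST(S) = ["a", "b", "c"]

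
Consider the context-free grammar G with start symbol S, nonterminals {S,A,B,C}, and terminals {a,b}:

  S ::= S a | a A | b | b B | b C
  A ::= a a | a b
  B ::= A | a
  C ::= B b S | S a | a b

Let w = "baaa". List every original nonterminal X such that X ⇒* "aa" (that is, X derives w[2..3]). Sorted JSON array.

CNF form of G:
  S -> S T0 | T0 A | T1 B | T1 C | b
  A -> T0 T0 | T0 T1
  B -> T0 T0 | T0 T1 | a
  C -> B X2 | S T0 | T0 T1
  T0 -> a
  T1 -> b
  X2 -> T1 S

CYK table (by increasing span) — only the sub-triangle for w[2..3]:
  T[2,2] 'a' = {B,T0}  orig:{B}
  T[3,3] 'a' = {B,T0}  orig:{B}
  T[2,3] 'aa' = {A,B}

Original NTs in T[2,3] deriving "aa": ["A", "B"]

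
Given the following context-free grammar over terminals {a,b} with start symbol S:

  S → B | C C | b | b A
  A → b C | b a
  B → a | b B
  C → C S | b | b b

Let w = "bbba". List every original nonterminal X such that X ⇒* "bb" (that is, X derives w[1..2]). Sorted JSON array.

Convert to CNF:
  S -> C C | T0 A | T0 B | a | b
  A -> T0 C | T0 T1
  B -> T0 B | a
  C -> C S | T0 T0 | b
  T0 -> b
  T1 -> a

CYK fill (cells [i..j] with 1 ≤ i ≤ j ≤ 2 only):
  T[1,1] 'b' = {C,S,T0}  orig:{C,S}
  T[2,2] 'b' = {C,S,T0}  orig:{C,S}
  T[1,2] 'bb' = {A,C,S}

Original NTs in T[1,2] deriving "bb": ["A", "C", "S"]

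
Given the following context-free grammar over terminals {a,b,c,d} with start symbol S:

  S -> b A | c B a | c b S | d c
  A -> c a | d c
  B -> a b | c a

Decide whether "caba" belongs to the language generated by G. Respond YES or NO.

CNF form of G:
  S -> T0 X4 | T0 X5 | T2 T0 | T3 A
  A -> T0 T1 | T2 T0
  B -> T0 T1 | T1 T3
  T0 -> c
  T1 -> a
  T2 -> d
  T3 -> b
  X4 -> B T1
  X5 -> T3 S

CYK table (by increasing span):
  T[0,0] 'c' = {T0}  orig:{}
  T[1,1] 'a' = {T1}  orig:{}
  T[2,2] 'b' = {T3}  orig:{}
  T[3,3] 'a' = {T1}  orig:{}
  T[0,1] 'ca' = {A,B}
  T[1,2] 'ab' = {B}
  T[2,3] 'ba' = ∅
  T[0,2] 'cab' = ∅
  T[1,3] 'aba' = {X4}  orig:{}
  T[0,3] 'caba' = {S}

S ∈ T[0,3] ⇒ YES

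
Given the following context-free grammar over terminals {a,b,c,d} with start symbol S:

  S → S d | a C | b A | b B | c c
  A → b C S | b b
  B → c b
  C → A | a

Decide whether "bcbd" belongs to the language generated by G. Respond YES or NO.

Convert to CNF:
  S -> S T2 | T0 A | T0 B | T1 T1 | T3 C
  A -> T0 T0 | T0 X4
  B -> T1 T0
  C -> T0 T0 | T0 X5 | a
  T0 -> b
  T1 -> c
  T2 -> d
  T3 -> a
  X4 -> C S
  X5 -> C S

Fill CYK table bottom-up:
  [0..0]={T0}  "b"  orig:{}
  [1..1]={T1}  "c"  orig:{}
  [2..2]={T0}  "b"  orig:{}
  [3..3]={T2}  "d"  orig:{}
  [0..1]=∅  "bc"
  [1..2]={B}  "cb"
  [2..3]=∅  "bd"
  [0..2]={S}  "bcb"
  [1..3]=∅  "cbd"
  [0..3]={S}  "bcbd"

S ∈ T[0,3] ⇒ YES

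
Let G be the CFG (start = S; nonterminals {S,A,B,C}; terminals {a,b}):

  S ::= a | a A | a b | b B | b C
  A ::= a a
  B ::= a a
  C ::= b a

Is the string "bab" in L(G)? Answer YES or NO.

Convert to CNF:
  S -> T0 A | T0 T1 | T1 B | T1 C | a
  A -> T0 T0
  B -> T0 T0
  C -> T1 T0
  T0 -> a
  T1 -> b

Fill CYK table bottom-up:
  [0..0]={T1}  "b"  orig:{}
  [1..1]={S,T0}  "a"  orig:{S}
  [2..2]={T1}  "b"  orig:{}
  [0..1]={C}  "ba"
  [1..2]={S}  "ab"
  [0..2]=∅  "bab"

S ∉ T[0,2] ⇒ NO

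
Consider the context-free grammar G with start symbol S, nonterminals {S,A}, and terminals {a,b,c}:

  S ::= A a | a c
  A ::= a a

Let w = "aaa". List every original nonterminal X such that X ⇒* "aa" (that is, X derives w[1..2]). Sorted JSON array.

CNF form of G:
  S -> A T0 | T0 T1
  A -> T0 T0
  T0 -> a
  T1 -> c

CYK fill — only the sub-triangle for w[1..2]:
  cell(1,1) a: {T0}  orig:{}
  cell(2,2) a: {T0}  orig:{}
  cell(1,2) aa: {A}

Original NTs in T[1,2] deriving "aa": ["A"]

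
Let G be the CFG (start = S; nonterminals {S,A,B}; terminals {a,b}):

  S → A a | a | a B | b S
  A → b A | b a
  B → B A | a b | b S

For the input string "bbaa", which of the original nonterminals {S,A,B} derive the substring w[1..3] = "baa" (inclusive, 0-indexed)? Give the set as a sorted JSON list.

Convert to CNF:
  S -> A T1 | T0 S | T1 B | a
  A -> T0 A | T0 T1
  B -> B A | T0 S | T1 T0
  T0 -> b
  T1 -> a

CYK fill, restricted to cells inside w[1..3]:
  T[1,1] 'b' = {T0}  orig:{}
  T[2,2] 'a' = {S,T1}  orig:{S}
  T[3,3] 'a' = {S,T1}  orig:{S}
  T[1,2] 'ba' = {A,B,S}
  T[2,3] 'aa' = ∅
  T[1,3] 'baa' = {S}

Original NTs in T[1,3] deriving "baa": ["S"]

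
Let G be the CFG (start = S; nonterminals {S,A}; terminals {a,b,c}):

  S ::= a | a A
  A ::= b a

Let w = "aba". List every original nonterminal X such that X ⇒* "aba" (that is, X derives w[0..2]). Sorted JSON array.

Convert to CNF:
  S -> T1 A | a
  A -> T0 T1
  T0 -> b
  T1 -> a

Fill CYK table bottom-up (cells [i..j] with 0 ≤ i ≤ j ≤ 2 only):
  T[0,0] 'a' = {S,T1}  orig:{S}
  T[1,1] 'b' = {T0}  orig:{}
  T[2,2] 'a' = {S,T1}  orig:{S}
  T[0,1] 'ab' = ∅
  T[1,2] 'ba' = {A}
  T[0,2] 'aba' = {S}

Original NTs in T[0,2] deriving "aba": ["S"]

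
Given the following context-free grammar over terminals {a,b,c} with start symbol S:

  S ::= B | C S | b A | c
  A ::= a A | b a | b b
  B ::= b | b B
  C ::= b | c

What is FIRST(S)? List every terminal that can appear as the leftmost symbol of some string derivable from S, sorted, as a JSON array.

FIRST iteration:
pass 1:
  A via A→a A: +{a}
  A via A→b a: +{b}
  B via B→b: +{b}
  C via C→b: +{b}
  C via C→c: +{c}
  S via S→B: +{b}
  S via S→C S: +{c}
  S: {b,c}  A: {a,b}  B: {b}  C: {b,c}
pass 2: done
  S: {b,c}  A: {a,b}  B: {b}  C: {b,c}

FIRST(S) = ["b", "c"]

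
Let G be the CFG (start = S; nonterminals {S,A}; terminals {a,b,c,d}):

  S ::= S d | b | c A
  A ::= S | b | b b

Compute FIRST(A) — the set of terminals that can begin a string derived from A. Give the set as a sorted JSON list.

FIRST sets, iterate to fixpoint:
round 1:
  A via A→b: +{b}
  S via S→b: +{b}
  S via S→c A: +{c}
  FIRST[S]={b,c}  FIRST[A]={b}
round 2:
  A via A→S: +{c}
  FIRST[S]={b,c}  FIRST[A]={b,c}
round 3: done
  FIRST[S]={b,c}  FIRST[A]={b,c}

FIRST(A) = ["b", "c"]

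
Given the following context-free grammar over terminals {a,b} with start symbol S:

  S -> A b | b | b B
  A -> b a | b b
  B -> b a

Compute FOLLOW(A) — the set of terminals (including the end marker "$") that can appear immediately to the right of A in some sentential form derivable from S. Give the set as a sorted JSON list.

FIRST iteration:
iter 1:
  A via A→b a: +{b}
  B via B→b a: +{b}
  S via S→A b: +{b}
  FIRST(S)={b}  FIRST(A)={b}  FIRST(B)={b}
iter 2: — fixpoint
  FIRST(S)={b}  FIRST(A)={b}  FIRST(B)={b}

Compute FOLLOW by fixpoint:
seed FOLLOW(S) with $
[1]
  S→A b: FOLLOW(A) ⊇ FIRST(b) = {b}; new: +{b}
  S→b B: FOLLOW(B) ⊇ FOLLOW(S) ⊇ {$}; new: +{$}
  FOLLOW[S]={$}  FOLLOW[A]={b}  FOLLOW[B]={$}
[2] done
  FOLLOW[S]={$}  FOLLOW[A]={b}  FOLLOW[B]={$}

FOLLOW(A) = ["b"]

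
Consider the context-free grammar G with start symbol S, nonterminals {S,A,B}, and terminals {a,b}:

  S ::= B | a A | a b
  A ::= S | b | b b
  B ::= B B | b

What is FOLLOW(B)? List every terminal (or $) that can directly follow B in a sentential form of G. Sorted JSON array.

FIRST iteration:
[1]
  A via A→b: +{b}
  B via B→b: +{b}
  S via S→B: +{b}
  S via S→a A: +{a}
  S: {a,b}  A: {b}  B: {b}
[2]
  A via A→S: +{a}
  S: {a,b}  A: {a,b}  B: {b}
[3] done
  S: {a,b}  A: {a,b}  B: {b}

FOLLOW sets:
seed FOLLOW(S) with $
pass 1:
  B→B B: FOLLOW(B) ⊇ FIRST(B) = {b}; new: +{b}
  S→B: FOLLOW(B) ⊇ FOLLOW(S) ⊇ {$}; new: +{$}
  S→a A: FOLLOW(A) ⊇ FOLLOW(S) ⊇ {$}; new: +{$}
  FOLLOW[S]={$}  FOLLOW[A]={$}  FOLLOW[B]={$,b}
pass 2: (no change)
  FOLLOW[S]={$}  FOLLOW[A]={$}  FOLLOW[B]={$,b}

FOLLOW(B) = ["$", "b"]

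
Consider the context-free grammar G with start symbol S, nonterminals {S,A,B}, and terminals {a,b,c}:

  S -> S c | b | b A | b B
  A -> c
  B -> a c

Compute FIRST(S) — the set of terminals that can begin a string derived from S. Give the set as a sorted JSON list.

Compute FIRST by fixpoint:
[1]
  A via A→c: +{c}
  B via B→a c: +{a}
  S via S→b: +{b}
  FIRST(S)={b}  FIRST(A)={c}  FIRST(B)={a}
[2] (no change)
  FIRST(S)={b}  FIRST(A)={c}  FIRST(B)={a}

FIRST(S) = ["b"]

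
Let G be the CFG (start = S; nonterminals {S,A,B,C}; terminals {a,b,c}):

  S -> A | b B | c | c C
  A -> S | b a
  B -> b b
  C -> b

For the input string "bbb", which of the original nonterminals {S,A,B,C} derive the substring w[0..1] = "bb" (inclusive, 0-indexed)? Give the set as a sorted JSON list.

CNF form of G:
  S -> T0 B | T0 T1 | T2 C | c
  A -> T0 B | T0 T1 | T2 C | c
  B -> T0 T0
  C -> b
  T0 -> b
  T1 -> a
  T2 -> c

CYK fill, restricted to cells inside w[0..1]:
  T[0,0] 'b' = {C,T0}  orig:{C}
  T[1,1] 'b' = {C,T0}  orig:{C}
  T[0,1] 'bb' = {B}

Original NTs in T[0,1] deriving "bb": ["B"]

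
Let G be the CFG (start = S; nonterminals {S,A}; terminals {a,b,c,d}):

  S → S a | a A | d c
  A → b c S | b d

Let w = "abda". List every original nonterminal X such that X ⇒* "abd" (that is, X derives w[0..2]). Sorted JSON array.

CNF form of G:
  S -> S T3 | T2 T1 | T3 A
  A -> T0 T2 | T0 X4
  T0 -> b
  T1 -> c
  T2 -> d
  T3 -> a
  X4 -> T1 S

CYK fill (cells [i..j] with 0 ≤ i ≤ j ≤ 2 only):
  T[0,0] 'a' = {T3}  orig:{}
  T[1,1] 'b' = {T0}  orig:{}
  T[2,2] 'd' = {T2}  orig:{}
  T[0,1] 'ab' = ∅
  T[1,2] 'bd' = {A}
  T[0,2] 'abd' = {S}

Original NTs in T[0,2] deriving "abd": ["S"]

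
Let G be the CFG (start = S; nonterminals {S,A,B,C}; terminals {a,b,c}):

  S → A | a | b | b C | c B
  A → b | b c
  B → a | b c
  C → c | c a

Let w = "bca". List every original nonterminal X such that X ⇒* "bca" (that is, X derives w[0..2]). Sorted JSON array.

CNF form of G:
  S -> T0 C | T0 T1 | T1 B | a | b
  A -> T0 T1 | b
  B -> T0 T1 | a
  C -> T1 T2 | c
  T0 -> b
  T1 -> c
  T2 -> a

CYK table (by increasing span) (cells [i..j] with 0 ≤ i ≤ j ≤ 2 only):
  [0..0]={A,S,T0}  "b"  orig:{A,S}
  [1..1]={C,T1}  "c"  orig:{C}
  [2..2]={B,S,T2}  "a"  orig:{B,S}
  [0..1]={A,B,S}  "bc"
  [1..2]={C,S}  "ca"
  [0..2]={S}  "bca"

Original NTs in T[0,2] deriving "bca": ["S"]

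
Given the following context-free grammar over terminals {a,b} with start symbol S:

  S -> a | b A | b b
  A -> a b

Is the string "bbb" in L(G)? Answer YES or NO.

CNF form of G:
  S -> T1 A | T1 T1 | a
  A -> T0 T1
  T0 -> a
  T1 -> b

CYK fill:
  T[0,0] 'b' = {T1}  orig:{}
  T[1,1] 'b' = {T1}  orig:{}
  T[2,2] 'b' = {T1}  orig:{}
  T[0,1] 'bb' = {S}
  T[1,2] 'bb' = {S}
  T[0,2] 'bbb' = ∅

S ∉ T[0,2] ⇒ NO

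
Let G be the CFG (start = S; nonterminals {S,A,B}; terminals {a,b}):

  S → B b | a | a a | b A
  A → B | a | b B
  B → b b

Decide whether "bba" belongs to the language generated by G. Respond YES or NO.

CNF form of G:
  S -> B T0 | T0 A | T1 T1 | a
  A -> T0 B | T0 T0 | a
  B -> T0 T0
  T0 -> b
  T1 -> a

CYK table (by increasing span):
  T[0,0] 'b' = {T0}  orig:{}
  T[1,1] 'b' = {T0}  orig:{}
  T[2,2] 'a' = {A,S,T1}  orig:{A,S}
  T[0,1] 'bb' = {A,B}
  T[1,2] 'ba' = {S}
  T[0,2] 'bba' = ∅

S ∉ T[0,2] ⇒ NO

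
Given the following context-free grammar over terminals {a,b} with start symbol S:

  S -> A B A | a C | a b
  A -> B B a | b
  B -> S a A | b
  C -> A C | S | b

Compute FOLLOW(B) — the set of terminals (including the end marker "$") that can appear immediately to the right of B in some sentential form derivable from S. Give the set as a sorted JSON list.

Compute FIRST by fixpoint:
iter 1:
  A via A→b: +{b}
  B via B→b: +{b}
  C via C→A C: +{b}
  S via S→A B A: +{b}
  S via S→a C: +{a}
  FIRST[S]={a,b}  FIRST[A]={b}  FIRST[B]={b}  FIRST[C]={b}
iter 2:
  B via B→S a A: +{a}
  C via C→S: +{a}
  FIRST[S]={a,b}  FIRST[A]={b}  FIRST[B]={a,b}  FIRST[C]={a,b}
iter 3:
  A via A→B B a: +{a}
  FIRST[S]={a,b}  FIRST[A]={a,b}  FIRST[B]={a,b}  FIRST[C]={a,b}
iter 4: (no change)
  FIRST[S]={a,b}  FIRST[A]={a,b}  FIRST[B]={a,b}  FIRST[C]={a,b}

FOLLOW sets:
FOLLOW(S) := {$}
pass 1:
  A→B B a: FOLLOW(B) ⊇ FIRST(B) = {a,b}; new: +{a,b}
  B→S a A: FOLLOW(S) ⊇ FIRST(a) = {a}; new: +{a}
  B→S a A: FOLLOW(A) ⊇ FOLLOW(B) ⊇ {a,b}; new: +{a,b}
  S→A B A: FOLLOW(A) ⊇ FOLLOW(S) ⊇ {$,a}; new: +{$}
  S→a C: FOLLOW(C) ⊇ FOLLOW(S) ⊇ {$,a}; new: +{$,a}
  FOLLOW(S)={$,a}  FOLLOW(A)={$,a,b}  FOLLOW(B)={a,b}  FOLLOW(C)={$,a}
pass 2: (no change)
  FOLLOW(S)={$,a}  FOLLOW(A)={$,a,b}  FOLLOW(B)={a,b}  FOLLOW(C)={$,a}

FOLLOW(B) = ["a", "b"]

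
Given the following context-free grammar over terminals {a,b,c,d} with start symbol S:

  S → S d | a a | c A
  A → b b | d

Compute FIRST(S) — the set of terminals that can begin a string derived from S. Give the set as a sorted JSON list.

Compute FIRST by fixpoint:
round 1:
  A via A→b b: +{b}
  A via A→d: +{d}
  S via S→a a: +{a}
  S via S→c A: +{c}
  FIRST(S)={a,c}  FIRST(A)={b,d}
round 2: (stable)
  FIRST(S)={a,c}  FIRST(A)={b,d}

FIRST(S) = ["a", "c"]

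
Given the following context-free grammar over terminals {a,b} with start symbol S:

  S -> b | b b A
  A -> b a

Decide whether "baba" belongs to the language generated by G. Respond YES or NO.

Convert to CNF:
  S -> T0 X2 | b
  A -> T0 T1
  T0 -> b
  T1 -> a
  X2 -> T0 A

CYK fill:
  [0..0]={S,T0}  "b"  orig:{S}
  [1..1]={T1}  "a"  orig:{}
  [2..2]={S,T0}  "b"  orig:{S}
  [3..3]={T1}  "a"  orig:{}
  [0..1]={A}  "ba"
  [1..2]=∅  "ab"
  [2..3]={A}  "ba"
  [0..2]=∅  "bab"
  [1..3]=∅  "aba"
  [0..3]=∅  "baba"

S ∉ T[0,3] ⇒ NO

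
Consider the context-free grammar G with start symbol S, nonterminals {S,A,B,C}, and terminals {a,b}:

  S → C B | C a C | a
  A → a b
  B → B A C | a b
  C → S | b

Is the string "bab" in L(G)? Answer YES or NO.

Convert to CNF:
  S -> C B | C X4 | a
  A -> T0 T1
  B -> B X2 | T0 T1
  C -> C B | C X3 | a | b
  T0 -> a
  T1 -> b
  X2 -> A C
  X3 -> T0 C
  X4 -> T0 C

Fill CYK table bottom-up:
  cell(0,0) b: {C,T1}  orig:{C}
  cell(1,1) a: {C,S,T0}  orig:{C,S}
  cell(2,2) b: {C,T1}  orig:{C}
  cell(0,1) ba: ∅
  cell(1,2) ab: {A,B,X3,X4}  orig:{A,B}
  cell(0,2) bab: {C,S}

S ∈ T[0,2] ⇒ YES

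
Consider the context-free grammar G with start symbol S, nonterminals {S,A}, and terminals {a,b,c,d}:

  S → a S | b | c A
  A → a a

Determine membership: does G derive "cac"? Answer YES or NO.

CNF form of G:
  S -> T0 S | T1 A | b
  A -> T0 T0
  T0 -> a
  T1 -> c

CYK fill:
  [0..0]={T1}  "c"  orig:{}
  [1..1]={T0}  "a"  orig:{}
  [2..2]={T1}  "c"  orig:{}
  [0..1]=∅  "ca"
  [1..2]=∅  "ac"
  [0..2]=∅  "cac"

S ∉ T[0,2] ⇒ NO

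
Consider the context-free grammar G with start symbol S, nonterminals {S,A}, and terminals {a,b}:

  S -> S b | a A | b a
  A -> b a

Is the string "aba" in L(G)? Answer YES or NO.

Convert to CNF:
  S -> S T0 | T0 T1 | T1 A
  A -> T0 T1
  T0 -> b
  T1 -> a

CYK fill:
  [0..0]={T1}  "a"  orig:{}
  [1..1]={T0}  "b"  orig:{}
  [2..2]={T1}  "a"  orig:{}
  [0..1]=∅  "ab"
  [1..2]={A,S}  "ba"
  [0..2]={S}  "aba"

S ∈ T[0,2] ⇒ YES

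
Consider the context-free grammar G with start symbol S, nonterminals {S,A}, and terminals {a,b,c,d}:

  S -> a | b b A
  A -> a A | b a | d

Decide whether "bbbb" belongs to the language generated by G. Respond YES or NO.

CNF form of G:
  S -> T1 X2 | a
  A -> T0 A | T1 T0 | d
  T0 -> a
  T1 -> b
  X2 -> T1 A

CYK table (by increasing span):
  T[0,0] 'b' = {T1}  orig:{}
  T[1,1] 'b' = {T1}  orig:{}
  T[2,2] 'b' = {T1}  orig:{}
  T[3,3] 'b' = {T1}  orig:{}
  T[0,1] 'bb' = ∅
  T[1,2] 'bb' = ∅
  T[2,3] 'bb' = ∅
  T[0,2] 'bbb' = ∅
  T[1,3] 'bbb' = ∅
  T[0,3] 'bbbb' = ∅

S ∉ T[0,3] ⇒ NO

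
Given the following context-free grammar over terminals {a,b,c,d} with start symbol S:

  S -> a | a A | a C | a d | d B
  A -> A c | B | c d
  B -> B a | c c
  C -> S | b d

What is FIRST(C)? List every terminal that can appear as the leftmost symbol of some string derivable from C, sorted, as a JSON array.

Compute FIRST by fixpoint:
round 1:
  A via A→c d: +{c}
  B via B→c c: +{c}
  C via C→b d: +{b}
  S via S→a: +{a}
  S via S→d B: +{d}
  FIRST(S)={a,d}  FIRST(A)={c}  FIRST(B)={c}  FIRST(C)={b}
round 2:
  C via C→S: +{a,d}
  FIRST(S)={a,d}  FIRST(A)={c}  FIRST(B)={c}  FIRST(C)={a,b,d}
round 3: — fixpoint
  FIRST(S)={a,d}  FIRST(A)={c}  FIRST(B)={c}  FIRST(C)={a,b,d}

FIRST(C) = ["a", "b", "d"]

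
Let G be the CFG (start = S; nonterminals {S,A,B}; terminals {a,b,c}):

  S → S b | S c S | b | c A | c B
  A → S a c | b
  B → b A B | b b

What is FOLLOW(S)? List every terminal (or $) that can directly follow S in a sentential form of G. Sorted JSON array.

FIRST sets, iterate to fixpoint:
iter 1:
  A via A→b: +{b}
  B via B→b A B: +{b}
  S via S→b: +{b}
  S via S→c A: +{c}
  S: {b,c}  A: {b}  B: {b}
iter 2:
  A via A→S a c: +{c}
  S: {b,c}  A: {b,c}  B: {b}
iter 3: done
  S: {b,c}  A: {b,c}  B: {b}

FOLLOW iteration:
seed FOLLOW(S) with $
iter 1:
  A→S a c: FOLLOW(S) ⊇ FIRST(a) = {a}; new: +{a}
  B→b A B: FOLLOW(A) ⊇ FIRST(B) = {b}; new: +{b}
  S→S b: FOLLOW(S) ⊇ FIRST(b) = {b}; new: +{b}
  S→S c S: FOLLOW(S) ⊇ FIRST(c) = {c}; new: +{c}
  S→c A: FOLLOW(A) ⊇ FOLLOW(S) ⊇ {$,a,b,c}; new: +{$,a,c}
  S→c B: FOLLOW(B) ⊇ FOLLOW(S) ⊇ {$,a,b,c}; new: +{$,a,b,c}
  FOLLOW(S)={$,a,b,c}  FOLLOW(A)={$,a,b,c}  FOLLOW(B)={$,a,b,c}
iter 2: done
  FOLLOW(S)={$,a,b,c}  FOLLOW(A)={$,a,b,c}  FOLLOW(B)={$,a,b,c}

FOLLOW(S) = ["$", "a", "b", "c"]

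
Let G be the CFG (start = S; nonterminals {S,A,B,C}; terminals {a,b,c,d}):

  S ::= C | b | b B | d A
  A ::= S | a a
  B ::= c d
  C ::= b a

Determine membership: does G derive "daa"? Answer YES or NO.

CNF form of G:
  S -> T1 B | T1 T0 | T2 A | b
  A -> T0 T0 | T1 B | T1 T0 | T2 A | b
  B -> T3 T2
  C -> T1 T0
  T0 -> a
  T1 -> b
  T2 -> d
  T3 -> c

CYK table (by increasing span):
  T[0,0] 'd' = {T2}  orig:{}
  T[1,1] 'a' = {T0}  orig:{}
  T[2,2] 'a' = {T0}  orig:{}
  T[0,1] 'da' = ∅
  T[1,2] 'aa' = {A}
  T[0,2] 'daa' = {A,S}

S ∈ T[0,2] ⇒ YES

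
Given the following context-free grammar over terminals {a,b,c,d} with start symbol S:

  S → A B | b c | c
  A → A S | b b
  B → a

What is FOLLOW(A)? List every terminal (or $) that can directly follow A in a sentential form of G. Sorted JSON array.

FIRST iteration:
iter 1:
  A via A→b b: +{b}
  B via B→a: +{a}
  S via S→A B: +{b}
  S via S→c: +{c}
  FIRST(S)={b,c}  FIRST(A)={b}  FIRST(B)={a}
iter 2: — fixpoint
  FIRST(S)={b,c}  FIRST(A)={b}  FIRST(B)={a}

FOLLOW iteration:
initialize: $ ∈ FOLLOW(S)
[1]
  A→A S: FOLLOW(A) ⊇ FIRST(S) = {b,c}; new: +{b,c}
  A→A S: FOLLOW(S) ⊇ FOLLOW(A) ⊇ {b,c}; new: +{b,c}
  S→A B: FOLLOW(A) ⊇ FIRST(B) = {a}; new: +{a}
  S→A B: FOLLOW(B) ⊇ FOLLOW(S) ⊇ {$,b,c}; new: +{$,b,c}
  FOLLOW[S]={$,b,c}  FOLLOW[A]={a,b,c}  FOLLOW[B]={$,b,c}
[2]
  A→A S: FOLLOW(S) ⊇ FOLLOW(A) ⊇ {a,b,c}; new: +{a}
  S→A B: FOLLOW(B) ⊇ FOLLOW(S) ⊇ {$,a,b,c}; new: +{a}
  FOLLOW[S]={$,a,b,c}  FOLLOW[A]={a,b,c}  FOLLOW[B]={$,a,b,c}
[3] (stable)
  FOLLOW[S]={$,a,b,c}  FOLLOW[A]={a,b,c}  FOLLOW[B]={$,a,b,c}

FOLLOW(A) = ["a", "b", "c"]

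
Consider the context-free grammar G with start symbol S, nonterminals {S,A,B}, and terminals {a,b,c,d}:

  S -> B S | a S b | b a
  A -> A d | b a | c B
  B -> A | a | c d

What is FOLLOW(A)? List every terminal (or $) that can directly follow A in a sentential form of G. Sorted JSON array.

FIRST iteration:
pass 1:
  A via A→b a: +{b}
  A via A→c B: +{c}
  B via B→A: +{b,c}
  B via B→a: +{a}
  S via S→B S: +{a,b,c}
  FIRST(S)={a,b,c}  FIRST(A)={b,c}  FIRST(B)={a,b,c}
pass 2: — fixpoint
  FIRST(S)={a,b,c}  FIRST(A)={b,c}  FIRST(B)={a,b,c}

FOLLOW iteration:
initialize: $ ∈ FOLLOW(S)
round 1:
  A→A d: FOLLOW(A) ⊇ FIRST(d) = {d}; new: +{d}
  A→c B: FOLLOW(B) ⊇ FOLLOW(A) ⊇ {d}; new: +{d}
  S→B S: FOLLOW(B) ⊇ FIRST(S) = {a,b,c}; new: +{a,b,c}
  S→a S b: FOLLOW(S) ⊇ FIRST(b) = {b}; new: +{b}
  S: {$,b}  A: {d}  B: {a,b,c,d}
round 2:
  B→A: FOLLOW(A) ⊇ FOLLOW(B) ⊇ {a,b,c,d}; new: +{a,b,c}
  S: {$,b}  A: {a,b,c,d}  B: {a,b,c,d}
round 3: done
  S: {$,b}  A: {a,b,c,d}  B: {a,b,c,d}

FOLLOW(A) = ["a", "b", "c", "d"]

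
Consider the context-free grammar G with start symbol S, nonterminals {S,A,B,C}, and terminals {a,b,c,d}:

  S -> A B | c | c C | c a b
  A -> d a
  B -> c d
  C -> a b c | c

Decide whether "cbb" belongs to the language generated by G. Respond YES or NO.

Convert to CNF:
  S -> A B | T2 C | T2 X5 | c
  A -> T0 T1
  B -> T2 T0
  C -> T1 X4 | c
  T0 -> d
  T1 -> a
  T2 -> c
  T3 -> b
  X4 -> T3 T2
  X5 -> T1 T3

CYK table (by increasing span):
  cell(0,0) c: {C,S,T2}  orig:{C,S}
  cell(1,1) b: {T3}  orig:{}
  cell(2,2) b: {T3}  orig:{}
  cell(0,1) cb: ∅
  cell(1,2) bb: ∅
  cell(0,2) cbb: ∅

S ∉ T[0,2] ⇒ NO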